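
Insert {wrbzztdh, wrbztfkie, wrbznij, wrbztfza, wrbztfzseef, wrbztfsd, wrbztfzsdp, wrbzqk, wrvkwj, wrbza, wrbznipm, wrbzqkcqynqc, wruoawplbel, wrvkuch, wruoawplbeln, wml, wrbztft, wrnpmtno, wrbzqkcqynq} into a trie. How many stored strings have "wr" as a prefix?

18

Walk to "wr"; the words in its subtree are exactly those with that prefix.
Words under "wr": wrbza, wrbznij, wrbznipm, wrbzqk, wrbzqkcqynq, wrbzqkcqynqc, wrbztfkie, wrbztfsd, wrbztft, wrbztfza, wrbztfzsdp, wrbztfzseef, wrbzztdh, wrnpmtno, wruoawplbel, wruoawplbeln, wrvkuch, wrvkwj
Count: 18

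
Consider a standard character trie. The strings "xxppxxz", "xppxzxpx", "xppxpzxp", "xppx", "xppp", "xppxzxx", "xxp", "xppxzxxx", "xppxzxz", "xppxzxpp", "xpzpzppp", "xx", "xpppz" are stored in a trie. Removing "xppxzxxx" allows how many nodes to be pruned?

A node on "xppxzxxx"'s path can go only if nothing else ends at it or branches off below it.
The suffix "x" (1 node) is used only by "xppxzxxx"; "xppxzxx" is itself a stored word, so pruning stops there.
Nodes removed: 1

1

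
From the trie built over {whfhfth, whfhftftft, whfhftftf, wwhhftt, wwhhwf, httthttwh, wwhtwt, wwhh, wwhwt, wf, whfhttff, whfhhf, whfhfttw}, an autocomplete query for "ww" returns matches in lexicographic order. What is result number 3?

wwhhwf

Words with prefix "ww", in lexicographic order: "wwhh", "wwhhftt", "wwhhwf", "wwhtwt", "wwhwt"
The 3rd is wwhhwf.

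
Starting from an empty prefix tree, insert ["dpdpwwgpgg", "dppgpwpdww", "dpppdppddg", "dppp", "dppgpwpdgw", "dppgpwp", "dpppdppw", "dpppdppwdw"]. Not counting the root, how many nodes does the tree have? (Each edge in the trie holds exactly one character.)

Insert word by word; a character creates a node only if that edge doesn't already exist:
  "dpdpwwgpgg" → 10 new (d, p, d, p, w, w, g, p, g, g)
  "dppgpwpdww" → prefix "dp" already present; 8 new (p, g, p, w, p, d, w, w)
  "dpppdppddg" → prefix "dpp" already present; 7 new (p, d, p, p, d, d, g)
  "dppp" → prefix "dppp" already present; 0 new (none)
  "dppgpwpdgw" → prefix "dppgpwpd" already present; 2 new (g, w)
  "dppgpwp" → prefix "dppgpwp" already present; 0 new (none)
  "dpppdppw" → prefix "dpppdpp" already present; 1 new (w)
  "dpppdppwdw" → prefix "dpppdppw" already present; 2 new (d, w)
Total nodes = 10 + 8 + 7 + 0 + 2 + 0 + 1 + 2 = 30

30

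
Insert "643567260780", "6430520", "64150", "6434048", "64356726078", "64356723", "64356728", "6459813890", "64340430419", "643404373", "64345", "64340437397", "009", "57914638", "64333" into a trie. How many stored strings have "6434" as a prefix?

5

Walk to "6434"; the words in its subtree are exactly those with that prefix.
Matches: "64340430419", "643404373", "64340437397", "6434048", "64345"
Count: 5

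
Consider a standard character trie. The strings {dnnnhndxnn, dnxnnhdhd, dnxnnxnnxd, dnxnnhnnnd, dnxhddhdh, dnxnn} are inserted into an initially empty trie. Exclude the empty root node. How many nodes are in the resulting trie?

Trie structure (* marks end of a word):
(root)
└─ d
   └─ n
      ├─ n
      │  └─ n
      │     └─ h
      │        └─ n
      │           └─ d
      │              └─ x
      │                 └─ n
      │                    └─ n *
      └─ x
         ├─ h
         │  └─ d
         │     └─ d
         │        └─ h
         │           └─ d
         │              └─ h *
         └─ n
            └─ n *
               ├─ h
               │  ├─ d
               │  │  └─ h
               │  │     └─ d *
               │  └─ n
               │     └─ n
               │        └─ n
               │           └─ d *
               └─ x
                  └─ n
                     └─ n
                        └─ x
                           └─ d *
Counting every labelled node above: 32.

32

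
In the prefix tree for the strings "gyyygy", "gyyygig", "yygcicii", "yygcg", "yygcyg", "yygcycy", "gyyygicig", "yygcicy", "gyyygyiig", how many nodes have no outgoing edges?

8

Leaves are exactly the stored words that no other stored word extends.
Those words: "gyyygicig", "gyyygig", "gyyygyiig", "yygcg", "yygcicii", "yygcicy", "yygcycy", "yygcyg"
Leaf count: 8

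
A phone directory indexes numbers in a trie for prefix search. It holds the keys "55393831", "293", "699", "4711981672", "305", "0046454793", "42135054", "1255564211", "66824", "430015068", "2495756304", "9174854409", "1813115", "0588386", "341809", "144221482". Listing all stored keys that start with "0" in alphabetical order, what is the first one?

0046454793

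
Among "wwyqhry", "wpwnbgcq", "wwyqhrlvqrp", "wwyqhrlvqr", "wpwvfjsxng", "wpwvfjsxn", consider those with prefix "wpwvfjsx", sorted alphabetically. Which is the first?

wpwvfjsxn

Filter for "wpwvfjsx…" and sort: "wpwvfjsxn", "wpwvfjsxng"
The 1st is wpwvfjsxn.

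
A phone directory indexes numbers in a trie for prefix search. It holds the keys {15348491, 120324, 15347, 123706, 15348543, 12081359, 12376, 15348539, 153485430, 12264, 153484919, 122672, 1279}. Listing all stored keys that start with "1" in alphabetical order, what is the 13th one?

153485430

DFS of the "1" subtree visits, in order: "120324", "12081359", "12264", "122672", "123706", "12376", "1279", "15347", "15348491", "153484919", "15348539", "15348543", "153485430"
Position 13: 153485430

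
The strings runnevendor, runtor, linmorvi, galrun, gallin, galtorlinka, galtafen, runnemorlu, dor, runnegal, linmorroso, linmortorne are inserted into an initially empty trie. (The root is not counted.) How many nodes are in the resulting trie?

63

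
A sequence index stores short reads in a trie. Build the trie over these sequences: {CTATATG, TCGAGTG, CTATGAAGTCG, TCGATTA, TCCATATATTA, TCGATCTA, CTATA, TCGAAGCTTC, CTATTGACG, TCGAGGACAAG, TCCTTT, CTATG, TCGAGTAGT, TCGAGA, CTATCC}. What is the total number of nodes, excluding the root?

62

For each word, the new-node count is its length minus the longest prefix already in the trie:
  "CTATATG" → 7 new (C, T, A, T, A, T, G)
  "TCGAGTG" → 7 new (T, C, G, A, G, T, G)
  "CTATGAAGTCG" → prefix "CTAT" already present; 7 new (G, A, A, G, T, C, G)
  "TCGATTA" → prefix "TCGA" already present; 3 new (T, T, A)
  "TCCATATATTA" → prefix "TC" already present; 9 new (C, A, T, A, T, A, T, T, A)
  "TCGATCTA" → prefix "TCGAT" already present; 3 new (C, T, A)
  "CTATA" → prefix "CTATA" already present; 0 new (none)
  "TCGAAGCTTC" → prefix "TCGA" already present; 6 new (A, G, C, T, T, C)
  "CTATTGACG" → prefix "CTAT" already present; 5 new (T, G, A, C, G)
  "TCGAGGACAAG" → prefix "TCGAG" already present; 6 new (G, A, C, A, A, G)
  "TCCTTT" → prefix "TCC" already present; 3 new (T, T, T)
  "CTATG" → prefix "CTATG" already present; 0 new (none)
  "TCGAGTAGT" → prefix "TCGAGT" already present; 3 new (A, G, T)
  "TCGAGA" → prefix "TCGAG" already present; 1 new (A)
  "CTATCC" → prefix "CTAT" already present; 2 new (C, C)
Total nodes = 7 + 7 + 7 + 3 + 9 + 3 + 0 + 6 + 5 + 6 + 3 + 0 + 3 + 1 + 2 = 62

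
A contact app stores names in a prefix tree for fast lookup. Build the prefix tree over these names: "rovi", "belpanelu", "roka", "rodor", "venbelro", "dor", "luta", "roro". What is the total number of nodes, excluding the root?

35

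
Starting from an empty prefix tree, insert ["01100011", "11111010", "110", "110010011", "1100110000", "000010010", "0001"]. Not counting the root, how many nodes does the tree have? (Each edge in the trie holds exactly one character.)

Trace insertions, counting only characters that open a new branch:
  "01100011" → 8 new (0, 1, 1, 0, 0, 0, 1, 1)
  "11111010" → 8 new (1, 1, 1, 1, 1, 0, 1, 0)
  "110" → prefix "11" already present; 1 new (0)
  "110010011" → prefix "110" already present; 6 new (0, 1, 0, 0, 1, 1)
  "1100110000" → prefix "11001" already present; 5 new (1, 0, 0, 0, 0)
  "000010010" → prefix "0" already present; 8 new (0, 0, 0, 1, 0, 0, 1, 0)
  "0001" → prefix "000" already present; 1 new (1)
Total nodes = 8 + 8 + 1 + 6 + 5 + 8 + 1 = 37

37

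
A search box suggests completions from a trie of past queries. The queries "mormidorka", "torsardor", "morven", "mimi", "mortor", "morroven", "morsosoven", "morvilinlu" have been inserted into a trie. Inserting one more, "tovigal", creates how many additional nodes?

5

Walking "tovigal" from the root, the first 2 characters ("to") follow existing edges; "v" is the first miss.
So 7 − 2 = 5 new nodes.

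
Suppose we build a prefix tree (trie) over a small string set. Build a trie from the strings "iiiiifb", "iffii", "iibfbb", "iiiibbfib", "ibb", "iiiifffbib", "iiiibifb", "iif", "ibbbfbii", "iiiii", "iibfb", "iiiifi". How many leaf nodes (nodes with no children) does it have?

9

A leaf is a node with no children — equivalently, the end of a word that is not a proper prefix of any other stored word.
Those words: "ibbbfbii", "iffii", "iibfbb", "iif", "iiiibbfib", "iiiibifb", "iiiifffbib", "iiiifi", "iiiiifb"
Leaf count: 9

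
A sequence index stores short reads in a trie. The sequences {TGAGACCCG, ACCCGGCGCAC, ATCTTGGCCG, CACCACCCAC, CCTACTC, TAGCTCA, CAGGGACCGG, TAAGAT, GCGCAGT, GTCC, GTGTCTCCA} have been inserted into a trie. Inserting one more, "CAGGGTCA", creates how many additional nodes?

3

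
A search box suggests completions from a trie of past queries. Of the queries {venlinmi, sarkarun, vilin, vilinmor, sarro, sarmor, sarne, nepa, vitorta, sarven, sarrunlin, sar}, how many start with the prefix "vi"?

Walk to "vi"; the words in its subtree are exactly those with that prefix.
Matches: "vilin", "vilinmor", "vitorta"
Count: 3

3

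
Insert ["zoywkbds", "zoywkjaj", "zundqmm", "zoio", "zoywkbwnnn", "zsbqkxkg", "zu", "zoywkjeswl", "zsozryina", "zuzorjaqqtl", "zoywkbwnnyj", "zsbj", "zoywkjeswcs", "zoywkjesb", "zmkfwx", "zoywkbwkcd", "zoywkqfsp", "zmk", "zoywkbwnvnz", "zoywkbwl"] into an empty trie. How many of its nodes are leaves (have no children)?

A leaf is a node with no children — equivalently, the end of a word that is not a proper prefix of any other stored word.
Those words: "zmkfwx", "zoio", "zoywkbds", "zoywkbwkcd", "zoywkbwl", "zoywkbwnnn", "zoywkbwnnyj", "zoywkbwnvnz", "zoywkjaj", "zoywkjesb", "zoywkjeswcs", "zoywkjeswl", "zoywkqfsp", "zsbj", "zsbqkxkg", "zsozryina", "zundqmm", "zuzorjaqqtl"
Leaf count: 18

18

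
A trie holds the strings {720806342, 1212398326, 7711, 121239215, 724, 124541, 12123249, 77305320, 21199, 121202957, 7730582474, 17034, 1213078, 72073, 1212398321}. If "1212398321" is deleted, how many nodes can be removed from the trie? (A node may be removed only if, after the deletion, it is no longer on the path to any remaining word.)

1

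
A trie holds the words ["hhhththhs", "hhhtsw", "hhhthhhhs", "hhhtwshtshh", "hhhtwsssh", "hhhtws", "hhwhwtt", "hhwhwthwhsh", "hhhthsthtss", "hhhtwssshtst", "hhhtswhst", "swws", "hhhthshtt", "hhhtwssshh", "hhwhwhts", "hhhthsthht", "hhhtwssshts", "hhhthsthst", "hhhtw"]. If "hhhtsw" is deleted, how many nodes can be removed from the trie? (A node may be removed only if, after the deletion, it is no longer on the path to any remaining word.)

0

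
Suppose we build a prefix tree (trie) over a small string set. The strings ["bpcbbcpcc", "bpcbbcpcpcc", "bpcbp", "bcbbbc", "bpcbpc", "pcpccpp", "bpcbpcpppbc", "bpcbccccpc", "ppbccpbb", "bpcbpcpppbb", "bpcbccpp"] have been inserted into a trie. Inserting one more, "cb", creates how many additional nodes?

2

No existing word starts with "c", so every character of "cb" needs a new node.
2 − 0 = 2 new nodes.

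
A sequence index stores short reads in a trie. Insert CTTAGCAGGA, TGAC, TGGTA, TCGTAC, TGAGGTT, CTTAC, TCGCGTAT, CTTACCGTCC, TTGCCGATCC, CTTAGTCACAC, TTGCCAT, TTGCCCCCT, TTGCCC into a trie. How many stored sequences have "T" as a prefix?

Traverse to the node for "T", then collect every word in that subtree.
Matches: "TCGCGTAT", "TCGTAC", "TGAC", "TGAGGTT", "TGGTA", "TTGCCAT", "TTGCCC", "TTGCCCCCT", "TTGCCGATCC"
Count: 9

9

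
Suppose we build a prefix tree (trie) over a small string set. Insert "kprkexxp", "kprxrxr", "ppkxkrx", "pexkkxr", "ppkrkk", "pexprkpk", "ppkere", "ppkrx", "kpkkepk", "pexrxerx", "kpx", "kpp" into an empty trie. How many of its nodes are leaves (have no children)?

12

Leaves are exactly the stored words that no other stored word extends.
Those words: "kpkkepk", "kpp", "kprkexxp", "kprxrxr", "kpx", "pexkkxr", "pexprkpk", "pexrxerx", "ppkere", "ppkrkk", "ppkrx", "ppkxkrx"
Leaf count: 12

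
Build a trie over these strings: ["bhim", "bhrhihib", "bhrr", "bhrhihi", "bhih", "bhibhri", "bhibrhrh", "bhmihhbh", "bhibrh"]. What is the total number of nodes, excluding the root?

Trace insertions, counting only characters that open a new branch:
  "bhim" → 4 new (b, h, i, m)
  "bhrhihib" → prefix "bh" already present; 6 new (r, h, i, h, i, b)
  "bhrr" → prefix "bhr" already present; 1 new (r)
  "bhrhihi" → prefix "bhrhihi" already present; 0 new (none)
  "bhih" → prefix "bhi" already present; 1 new (h)
  "bhibhri" → prefix "bhi" already present; 4 new (b, h, r, i)
  "bhibrhrh" → prefix "bhib" already present; 4 new (r, h, r, h)
  "bhmihhbh" → prefix "bh" already present; 6 new (m, i, h, h, b, h)
  "bhibrh" → prefix "bhibrh" already present; 0 new (none)
Total nodes = 4 + 6 + 1 + 0 + 1 + 4 + 4 + 6 + 0 = 26

26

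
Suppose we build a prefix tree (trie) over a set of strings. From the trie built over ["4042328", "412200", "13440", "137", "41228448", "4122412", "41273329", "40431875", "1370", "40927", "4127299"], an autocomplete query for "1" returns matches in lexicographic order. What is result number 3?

1370

Words with prefix "1", in lexicographic order: "13440", "137", "1370"
The 3rd is 1370.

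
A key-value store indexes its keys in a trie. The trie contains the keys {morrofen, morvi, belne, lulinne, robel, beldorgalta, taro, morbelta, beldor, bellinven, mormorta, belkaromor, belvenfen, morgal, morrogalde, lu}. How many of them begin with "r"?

1

Traverse to the node for "r", then collect every word in that subtree.
Words under "r": robel
Count: 1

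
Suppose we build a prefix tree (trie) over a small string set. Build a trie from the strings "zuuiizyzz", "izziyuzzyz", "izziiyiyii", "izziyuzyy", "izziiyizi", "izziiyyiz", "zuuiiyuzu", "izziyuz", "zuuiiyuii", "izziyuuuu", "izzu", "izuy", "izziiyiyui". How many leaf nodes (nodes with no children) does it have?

Leaves are exactly the stored words that no other stored word extends.
Those words: "izuy", "izziiyiyii", "izziiyiyui", "izziiyizi", "izziiyyiz", "izziyuuuu", "izziyuzyy", "izziyuzzyz", "izzu", "zuuiiyuii", "zuuiiyuzu", "zuuiizyzz"
Leaf count: 12

12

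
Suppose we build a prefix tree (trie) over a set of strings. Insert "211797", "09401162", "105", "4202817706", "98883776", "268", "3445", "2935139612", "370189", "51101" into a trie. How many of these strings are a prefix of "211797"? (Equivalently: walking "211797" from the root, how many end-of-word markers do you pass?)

1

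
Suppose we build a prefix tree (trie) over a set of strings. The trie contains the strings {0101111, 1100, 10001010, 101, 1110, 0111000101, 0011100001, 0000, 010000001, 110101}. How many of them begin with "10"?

2

Walk to "10"; the words in its subtree are exactly those with that prefix.
Words under "10": 10001010, 101
Count: 2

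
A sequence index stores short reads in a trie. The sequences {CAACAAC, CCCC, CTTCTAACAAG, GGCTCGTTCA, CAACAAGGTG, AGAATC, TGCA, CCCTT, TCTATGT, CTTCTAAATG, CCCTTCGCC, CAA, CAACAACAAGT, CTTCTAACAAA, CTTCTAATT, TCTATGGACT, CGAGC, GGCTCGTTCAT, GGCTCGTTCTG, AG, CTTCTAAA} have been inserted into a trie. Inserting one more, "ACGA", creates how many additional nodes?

The longest prefix of "ACGA" already in the trie is "A" (length 1).
So 4 − 1 = 3 new nodes.

3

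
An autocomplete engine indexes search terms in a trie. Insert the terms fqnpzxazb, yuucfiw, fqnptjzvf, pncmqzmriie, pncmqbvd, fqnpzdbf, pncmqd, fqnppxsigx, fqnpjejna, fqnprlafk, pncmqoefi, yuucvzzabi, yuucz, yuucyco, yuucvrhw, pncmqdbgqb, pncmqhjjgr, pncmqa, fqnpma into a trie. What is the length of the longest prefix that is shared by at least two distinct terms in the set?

Look for the deepest trie node that still has at least two words in its subtree.
e.g. "pncmqd" and "pncmqdbgqb" share the prefix "pncmqd" of length 6; no pair shares a longer one.
Longest shared-prefix length: 6

6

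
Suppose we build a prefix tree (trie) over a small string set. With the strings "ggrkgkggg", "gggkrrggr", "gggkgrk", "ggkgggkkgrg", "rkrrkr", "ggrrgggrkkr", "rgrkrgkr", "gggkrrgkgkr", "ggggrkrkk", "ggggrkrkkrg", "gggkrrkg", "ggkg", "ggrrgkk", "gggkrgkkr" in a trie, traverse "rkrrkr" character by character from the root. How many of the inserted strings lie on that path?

1

Walk "rkrrkr" from the root; an end-of-word marker is hit whenever a stored word is a prefix of "rkrrkr".
Prefixes of the query that are stored words: "rkrrkr"
Count: 1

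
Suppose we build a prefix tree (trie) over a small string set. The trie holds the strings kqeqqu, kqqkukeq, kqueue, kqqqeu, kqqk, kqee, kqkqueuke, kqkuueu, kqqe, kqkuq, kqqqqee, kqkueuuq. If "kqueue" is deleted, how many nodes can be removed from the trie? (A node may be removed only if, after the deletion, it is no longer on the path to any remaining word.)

4

After clearing the end-marker at "kqueue", prune upward until reaching a node still needed by another word.
The suffix "ueue" (4 nodes) is used only by "kqueue"; the node for "kq" still has the child "e", so pruning stops there.
Nodes removed: 4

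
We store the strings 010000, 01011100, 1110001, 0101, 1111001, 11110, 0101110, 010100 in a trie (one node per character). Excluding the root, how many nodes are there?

24

For each word, the new-node count is its length minus the longest prefix already in the trie:
  "010000" → 6 new (0, 1, 0, 0, 0, 0)
  "01011100" → prefix "010" already present; 5 new (1, 1, 1, 0, 0)
  "1110001" → 7 new (1, 1, 1, 0, 0, 0, 1)
  "0101" → prefix "0101" already present; 0 new (none)
  "1111001" → prefix "111" already present; 4 new (1, 0, 0, 1)
  "11110" → prefix "11110" already present; 0 new (none)
  "0101110" → prefix "0101110" already present; 0 new (none)
  "010100" → prefix "0101" already present; 2 new (0, 0)
Total nodes = 6 + 5 + 7 + 0 + 4 + 0 + 0 + 2 = 24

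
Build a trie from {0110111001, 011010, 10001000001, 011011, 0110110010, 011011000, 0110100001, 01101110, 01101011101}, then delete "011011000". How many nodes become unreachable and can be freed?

1

A node on "011011000"'s path can go only if nothing else ends at it or branches off below it.
The suffix "0" (1 node) is used only by "011011000"; the node for "01101100" still has the child "1", so pruning stops there.
Nodes removed: 1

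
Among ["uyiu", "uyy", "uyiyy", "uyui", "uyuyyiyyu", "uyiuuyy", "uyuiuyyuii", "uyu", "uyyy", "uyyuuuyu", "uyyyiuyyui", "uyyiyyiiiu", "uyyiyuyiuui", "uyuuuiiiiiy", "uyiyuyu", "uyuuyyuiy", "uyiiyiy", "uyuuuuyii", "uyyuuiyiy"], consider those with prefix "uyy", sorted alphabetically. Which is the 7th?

uyyyiuyyui

DFS of the "uyy" subtree visits, in order: "uyy", "uyyiyuyiuui", "uyyiyyiiiu", "uyyuuiyiy", "uyyuuuyu", "uyyy", "uyyyiuyyui"
The 7th is uyyyiuyyui.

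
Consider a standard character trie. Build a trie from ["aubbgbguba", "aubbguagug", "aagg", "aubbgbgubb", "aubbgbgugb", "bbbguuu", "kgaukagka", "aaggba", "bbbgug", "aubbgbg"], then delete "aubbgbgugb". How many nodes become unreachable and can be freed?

Walk "aubbgbgugb" from the leaf back toward the root, removing each node that no remaining word uses.
The suffix "gb" (2 nodes) is used only by "aubbgbgugb"; the node for "aubbgbgu" still has the child "b", so pruning stops there.
Nodes removed: 2

2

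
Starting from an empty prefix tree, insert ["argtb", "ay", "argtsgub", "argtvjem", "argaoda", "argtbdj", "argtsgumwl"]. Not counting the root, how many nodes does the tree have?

23

Trace insertions, counting only characters that open a new branch:
  "argtb" → 5 new (a, r, g, t, b)
  "ay" → prefix "a" already present; 1 new (y)
  "argtsgub" → prefix "argt" already present; 4 new (s, g, u, b)
  "argtvjem" → prefix "argt" already present; 4 new (v, j, e, m)
  "argaoda" → prefix "arg" already present; 4 new (a, o, d, a)
  "argtbdj" → prefix "argtb" already present; 2 new (d, j)
  "argtsgumwl" → prefix "argtsgu" already present; 3 new (m, w, l)
Total nodes = 5 + 1 + 4 + 4 + 4 + 2 + 3 = 23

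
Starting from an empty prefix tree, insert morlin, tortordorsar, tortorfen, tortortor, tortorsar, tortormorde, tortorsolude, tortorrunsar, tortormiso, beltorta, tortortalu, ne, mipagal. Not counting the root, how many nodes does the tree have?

Insert word by word; a character creates a node only if that edge doesn't already exist:
  "morlin" → 6 new (m, o, r, l, i, n)
  "tortordorsar" → 12 new (t, o, r, t, o, r, d, o, r, s, a, r)
  "tortorfen" → prefix "tortor" already present; 3 new (f, e, n)
  "tortortor" → prefix "tortor" already present; 3 new (t, o, r)
  "tortorsar" → prefix "tortor" already present; 3 new (s, a, r)
  "tortormorde" → prefix "tortor" already present; 5 new (m, o, r, d, e)
  "tortorsolude" → prefix "tortors" already present; 5 new (o, l, u, d, e)
  "tortorrunsar" → prefix "tortor" already present; 6 new (r, u, n, s, a, r)
  "tortormiso" → prefix "tortorm" already present; 3 new (i, s, o)
  "beltorta" → 8 new (b, e, l, t, o, r, t, a)
  "tortortalu" → prefix "tortort" already present; 3 new (a, l, u)
  "ne" → 2 new (n, e)
  "mipagal" → prefix "m" already present; 6 new (i, p, a, g, a, l)
Total nodes = 6 + 12 + 3 + 3 + 3 + 5 + 5 + 6 + 3 + 8 + 3 + 2 + 6 = 65

65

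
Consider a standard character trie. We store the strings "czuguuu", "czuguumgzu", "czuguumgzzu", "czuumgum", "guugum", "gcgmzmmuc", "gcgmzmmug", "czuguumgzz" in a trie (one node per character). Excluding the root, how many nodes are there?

33

Trace insertions, counting only characters that open a new branch:
  "czuguuu" → 7 new (c, z, u, g, u, u, u)
  "czuguumgzu" → prefix "czuguu" already present; 4 new (m, g, z, u)
  "czuguumgzzu" → prefix "czuguumgz" already present; 2 new (z, u)
  "czuumgum" → prefix "czu" already present; 5 new (u, m, g, u, m)
  "guugum" → 6 new (g, u, u, g, u, m)
  "gcgmzmmuc" → prefix "g" already present; 8 new (c, g, m, z, m, m, u, c)
  "gcgmzmmug" → prefix "gcgmzmmu" already present; 1 new (g)
  "czuguumgzz" → prefix "czuguumgzz" already present; 0 new (none)
Total nodes = 7 + 4 + 2 + 5 + 6 + 8 + 1 + 0 = 33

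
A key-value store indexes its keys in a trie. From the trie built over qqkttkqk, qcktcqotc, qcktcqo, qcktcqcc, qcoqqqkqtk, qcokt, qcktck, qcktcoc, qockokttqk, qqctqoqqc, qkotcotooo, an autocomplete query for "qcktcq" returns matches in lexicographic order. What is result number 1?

qcktcqcc

Filter for "qcktcq…" and sort: "qcktcqcc", "qcktcqo", "qcktcqotc"
Position 1: qcktcqcc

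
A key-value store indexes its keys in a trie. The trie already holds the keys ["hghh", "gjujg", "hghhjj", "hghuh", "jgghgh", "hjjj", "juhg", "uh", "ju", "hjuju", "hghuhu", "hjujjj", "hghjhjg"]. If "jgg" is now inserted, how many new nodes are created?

0

"jgg" is already a full path in the trie; only an end-marker is added.
No new nodes are needed: 0.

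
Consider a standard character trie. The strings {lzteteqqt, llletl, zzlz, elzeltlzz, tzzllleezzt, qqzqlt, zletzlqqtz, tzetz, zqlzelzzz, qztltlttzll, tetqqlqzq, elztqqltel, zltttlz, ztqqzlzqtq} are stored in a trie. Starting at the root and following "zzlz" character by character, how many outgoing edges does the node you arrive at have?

The children of the "zzlz" node are the distinct next characters among strings starting with "zzlz".
No stored string extends past "zzlz".
That node has 0 child edges.

0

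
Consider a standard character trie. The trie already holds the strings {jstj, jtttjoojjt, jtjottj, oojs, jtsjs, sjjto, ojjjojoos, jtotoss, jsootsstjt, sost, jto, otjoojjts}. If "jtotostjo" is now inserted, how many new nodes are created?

Walking "jtotostjo" from the root, the first 6 characters ("jtotos") follow existing edges; "t" is the first miss.
Each of the 3 remaining characters creates one node.

3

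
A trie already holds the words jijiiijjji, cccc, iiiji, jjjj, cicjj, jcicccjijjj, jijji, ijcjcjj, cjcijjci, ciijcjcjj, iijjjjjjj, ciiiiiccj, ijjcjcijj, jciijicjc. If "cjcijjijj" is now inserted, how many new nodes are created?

3

Walking "cjcijjijj" from the root, the first 6 characters ("cjcijj") follow existing edges; "i" is the first miss.
New nodes needed: |"cjcijjijj"| − 6 = 9 − 6 = 3.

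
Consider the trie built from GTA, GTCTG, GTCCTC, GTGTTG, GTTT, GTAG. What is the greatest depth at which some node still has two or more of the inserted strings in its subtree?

The deepest shared node is where two words last agree before diverging.
e.g. "GTA" and "GTAG" share the prefix "GTA" of length 3; no pair shares a longer one.
Longest shared-prefix length: 3

3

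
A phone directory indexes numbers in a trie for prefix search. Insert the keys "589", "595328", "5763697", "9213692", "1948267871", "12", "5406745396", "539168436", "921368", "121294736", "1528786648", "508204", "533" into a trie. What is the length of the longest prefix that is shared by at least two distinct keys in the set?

5

Look for the deepest trie node that still has at least two words in its subtree.
"921368" and "9213692" agree on "92136" (5 characters) before diverging; nothing deeper is shared.
Longest shared-prefix length: 5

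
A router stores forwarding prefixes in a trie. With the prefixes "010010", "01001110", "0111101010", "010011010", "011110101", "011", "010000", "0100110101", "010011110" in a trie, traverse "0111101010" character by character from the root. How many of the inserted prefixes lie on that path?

3

Check each prefix of "0111101010" against the stored set — each match is an end-marker on the path.
Prefixes of the query that are stored words: "011", "011110101", "0111101010"
Count: 3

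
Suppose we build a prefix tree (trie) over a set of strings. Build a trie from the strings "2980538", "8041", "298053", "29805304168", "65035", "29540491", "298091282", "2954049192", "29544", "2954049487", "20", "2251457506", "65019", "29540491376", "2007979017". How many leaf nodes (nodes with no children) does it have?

Leaves are exactly the stored words that no other stored word extends.
Those words: "2007979017", "2251457506", "29540491376", "2954049192", "2954049487", "29544", "29805304168", "2980538", "298091282", "65019", "65035", "8041"
Leaf count: 12

12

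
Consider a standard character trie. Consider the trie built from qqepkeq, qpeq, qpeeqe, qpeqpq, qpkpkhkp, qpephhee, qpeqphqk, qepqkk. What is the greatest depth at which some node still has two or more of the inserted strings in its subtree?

5

The deepest shared node is where two words last agree before diverging.
"qpeqphqk" and "qpeqpq" agree on "qpeqp" (5 characters) before diverging; nothing deeper is shared.
Longest shared-prefix length: 5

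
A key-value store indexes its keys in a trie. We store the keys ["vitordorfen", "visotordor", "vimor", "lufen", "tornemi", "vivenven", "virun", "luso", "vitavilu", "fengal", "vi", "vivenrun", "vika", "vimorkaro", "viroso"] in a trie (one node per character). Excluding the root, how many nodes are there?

Insert word by word; a character creates a node only if that edge doesn't already exist:
  "vitordorfen" → 11 new (v, i, t, o, r, d, o, r, f, e, n)
  "visotordor" → prefix "vi" already present; 8 new (s, o, t, o, r, d, o, r)
  "vimor" → prefix "vi" already present; 3 new (m, o, r)
  "lufen" → 5 new (l, u, f, e, n)
  "tornemi" → 7 new (t, o, r, n, e, m, i)
  "vivenven" → prefix "vi" already present; 6 new (v, e, n, v, e, n)
  "virun" → prefix "vi" already present; 3 new (r, u, n)
  "luso" → prefix "lu" already present; 2 new (s, o)
  "vitavilu" → prefix "vit" already present; 5 new (a, v, i, l, u)
  "fengal" → 6 new (f, e, n, g, a, l)
  "vi" → prefix "vi" already present; 0 new (none)
  "vivenrun" → prefix "viven" already present; 3 new (r, u, n)
  "vika" → prefix "vi" already present; 2 new (k, a)
  "vimorkaro" → prefix "vimor" already present; 4 new (k, a, r, o)
  "viroso" → prefix "vir" already present; 3 new (o, s, o)
Total nodes = 11 + 8 + 3 + 5 + 7 + 6 + 3 + 2 + 5 + 6 + 0 + 3 + 2 + 4 + 3 = 68

68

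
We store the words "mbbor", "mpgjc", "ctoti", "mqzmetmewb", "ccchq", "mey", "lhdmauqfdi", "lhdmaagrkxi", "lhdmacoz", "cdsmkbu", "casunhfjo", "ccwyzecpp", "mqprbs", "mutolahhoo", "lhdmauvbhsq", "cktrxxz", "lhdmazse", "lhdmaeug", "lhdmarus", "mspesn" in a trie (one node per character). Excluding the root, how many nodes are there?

107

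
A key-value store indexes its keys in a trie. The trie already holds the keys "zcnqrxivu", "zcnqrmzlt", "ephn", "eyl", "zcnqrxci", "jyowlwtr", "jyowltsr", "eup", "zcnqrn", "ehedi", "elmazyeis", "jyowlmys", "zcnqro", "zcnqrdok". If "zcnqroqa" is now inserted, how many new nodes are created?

2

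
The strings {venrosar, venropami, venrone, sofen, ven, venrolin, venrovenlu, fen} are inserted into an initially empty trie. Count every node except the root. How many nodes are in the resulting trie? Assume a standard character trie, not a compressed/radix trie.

30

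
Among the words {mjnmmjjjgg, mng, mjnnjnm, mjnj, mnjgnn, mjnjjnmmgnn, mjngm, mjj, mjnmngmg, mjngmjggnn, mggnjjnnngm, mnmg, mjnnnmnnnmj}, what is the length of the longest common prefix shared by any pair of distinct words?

The deepest shared node is where two words last agree before diverging.
e.g. "mjngm" and "mjngmjggnn" share the prefix "mjngm" of length 5; no pair shares a longer one.
Longest shared-prefix length: 5

5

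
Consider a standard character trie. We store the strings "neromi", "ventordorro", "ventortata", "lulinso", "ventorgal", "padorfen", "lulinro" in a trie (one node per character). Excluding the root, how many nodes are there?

41

Count nodes per top-level branch (shared prefixes stored once):
  'l'-branch (lulinro, lulinso): 9 nodes
  'n'-branch (neromi): 6 nodes
  'p'-branch (padorfen): 8 nodes
  'v'-branch (ventordorro, ventorgal, ventortata): 18 nodes
Sum: 41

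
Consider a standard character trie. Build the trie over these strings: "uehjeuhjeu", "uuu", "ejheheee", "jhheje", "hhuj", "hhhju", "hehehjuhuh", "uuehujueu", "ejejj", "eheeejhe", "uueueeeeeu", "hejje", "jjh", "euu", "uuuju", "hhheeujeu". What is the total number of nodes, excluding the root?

Trace insertions, counting only characters that open a new branch:
  "uehjeuhjeu" → 10 new (u, e, h, j, e, u, h, j, e, u)
  "uuu" → prefix "u" already present; 2 new (u, u)
  "ejheheee" → 8 new (e, j, h, e, h, e, e, e)
  "jhheje" → 6 new (j, h, h, e, j, e)
  "hhuj" → 4 new (h, h, u, j)
  "hhhju" → prefix "hh" already present; 3 new (h, j, u)
  "hehehjuhuh" → prefix "h" already present; 9 new (e, h, e, h, j, u, h, u, h)
  "uuehujueu" → prefix "uu" already present; 7 new (e, h, u, j, u, e, u)
  "ejejj" → prefix "ej" already present; 3 new (e, j, j)
  "eheeejhe" → prefix "e" already present; 7 new (h, e, e, e, j, h, e)
  "uueueeeeeu" → prefix "uue" already present; 7 new (u, e, e, e, e, e, u)
  "hejje" → prefix "he" already present; 3 new (j, j, e)
  "jjh" → prefix "j" already present; 2 new (j, h)
  "euu" → prefix "e" already present; 2 new (u, u)
  "uuuju" → prefix "uuu" already present; 2 new (j, u)
  "hhheeujeu" → prefix "hhh" already present; 6 new (e, e, u, j, e, u)
Total nodes = 10 + 2 + 8 + 6 + 4 + 3 + 9 + 7 + 3 + 7 + 7 + 3 + 2 + 2 + 2 + 6 = 81

81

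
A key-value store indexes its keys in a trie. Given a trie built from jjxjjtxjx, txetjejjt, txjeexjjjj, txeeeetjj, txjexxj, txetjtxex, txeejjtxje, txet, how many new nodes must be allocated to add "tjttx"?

The longest prefix of "tjttx" already in the trie is "t" (length 1).
Each of the 4 remaining characters creates one node.

4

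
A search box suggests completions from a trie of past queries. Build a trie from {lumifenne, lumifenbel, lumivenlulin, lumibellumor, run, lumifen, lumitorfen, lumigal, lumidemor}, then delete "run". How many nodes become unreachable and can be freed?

3

Walk "run" from the leaf back toward the root, removing each node that no remaining word uses.
No other word shares any prefix with "run", so all 3 of its nodes go.
Nodes removed: 3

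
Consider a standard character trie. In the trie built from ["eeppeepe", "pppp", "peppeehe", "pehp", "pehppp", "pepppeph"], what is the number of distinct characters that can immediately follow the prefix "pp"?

Follow the path "pp" to its node, then look at its outgoing edges.
Characters that immediately follow "pp" among the stored strings: {p}.
That node has 1 child edge.

1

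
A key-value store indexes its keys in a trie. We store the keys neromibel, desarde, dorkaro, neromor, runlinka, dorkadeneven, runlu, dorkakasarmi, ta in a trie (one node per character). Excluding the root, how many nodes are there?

49

Count nodes per top-level branch (shared prefixes stored once):
  'd'-branch (desarde, dorkadeneven, dorkakasarmi, dorkaro): 27 nodes
  'n'-branch (neromibel, neromor): 11 nodes
  'r'-branch (runlinka, runlu): 9 nodes
  't'-branch (ta): 2 nodes
Sum: 49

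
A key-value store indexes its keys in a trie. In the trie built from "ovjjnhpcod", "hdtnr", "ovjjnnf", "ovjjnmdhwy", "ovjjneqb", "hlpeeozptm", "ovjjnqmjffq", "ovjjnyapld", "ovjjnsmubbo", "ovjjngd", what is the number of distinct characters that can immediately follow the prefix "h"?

Walk "h" from the root, arriving at one node.
Characters that immediately follow "h" among the stored strings: {d, l}.
That node has 2 child edges.

2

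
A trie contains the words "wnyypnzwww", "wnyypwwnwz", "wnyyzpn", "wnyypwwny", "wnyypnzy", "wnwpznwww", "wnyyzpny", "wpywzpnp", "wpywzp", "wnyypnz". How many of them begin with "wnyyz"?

Walk to "wnyyz"; the words in its subtree are exactly those with that prefix.
Matches: "wnyyzpn", "wnyyzpny"
Count: 2

2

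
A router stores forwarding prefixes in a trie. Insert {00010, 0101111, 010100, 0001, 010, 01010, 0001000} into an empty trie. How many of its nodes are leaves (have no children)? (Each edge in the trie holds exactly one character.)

3

A leaf is a node with no children — equivalently, the end of a word that is not a proper prefix of any other stored word.
Those words: "0001000", "010100", "0101111"
Leaf count: 3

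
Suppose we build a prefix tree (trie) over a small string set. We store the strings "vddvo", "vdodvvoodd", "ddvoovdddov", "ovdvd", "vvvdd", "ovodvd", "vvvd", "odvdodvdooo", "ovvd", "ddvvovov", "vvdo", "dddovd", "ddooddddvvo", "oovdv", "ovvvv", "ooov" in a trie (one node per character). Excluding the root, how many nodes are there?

Insert word by word; a character creates a node only if that edge doesn't already exist:
  "vddvo" → 5 new (v, d, d, v, o)
  "vdodvvoodd" → prefix "vd" already present; 8 new (o, d, v, v, o, o, d, d)
  "ddvoovdddov" → 11 new (d, d, v, o, o, v, d, d, d, o, v)
  "ovdvd" → 5 new (o, v, d, v, d)
  "vvvdd" → prefix "v" already present; 4 new (v, v, d, d)
  "ovodvd" → prefix "ov" already present; 4 new (o, d, v, d)
  "vvvd" → prefix "vvvd" already present; 0 new (none)
  "odvdodvdooo" → prefix "o" already present; 10 new (d, v, d, o, d, v, d, o, o, o)
  "ovvd" → prefix "ov" already present; 2 new (v, d)
  "ddvvovov" → prefix "ddv" already present; 5 new (v, o, v, o, v)
  "vvdo" → prefix "vv" already present; 2 new (d, o)
  "dddovd" → prefix "dd" already present; 4 new (d, o, v, d)
  "ddooddddvvo" → prefix "dd" already present; 9 new (o, o, d, d, d, d, v, v, o)
  "oovdv" → prefix "o" already present; 4 new (o, v, d, v)
  "ovvvv" → prefix "ovv" already present; 2 new (v, v)
  "ooov" → prefix "oo" already present; 2 new (o, v)
Total nodes = 5 + 8 + 11 + 5 + 4 + 4 + 0 + 10 + 2 + 5 + 2 + 4 + 9 + 4 + 2 + 2 = 77

77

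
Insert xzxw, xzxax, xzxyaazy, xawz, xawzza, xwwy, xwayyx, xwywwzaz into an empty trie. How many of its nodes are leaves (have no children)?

A leaf is a node with no children — equivalently, the end of a word that is not a proper prefix of any other stored word.
Those words: "xawzza", "xwayyx", "xwwy", "xwywwzaz", "xzxax", "xzxw", "xzxyaazy"
Leaf count: 7

7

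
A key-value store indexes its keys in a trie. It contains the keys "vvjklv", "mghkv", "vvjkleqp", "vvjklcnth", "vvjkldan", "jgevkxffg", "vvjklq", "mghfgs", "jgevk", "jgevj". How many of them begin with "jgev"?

Walk to "jgev"; the words in its subtree are exactly those with that prefix.
Matches: "jgevj", "jgevk", "jgevkxffg"
Count: 3

3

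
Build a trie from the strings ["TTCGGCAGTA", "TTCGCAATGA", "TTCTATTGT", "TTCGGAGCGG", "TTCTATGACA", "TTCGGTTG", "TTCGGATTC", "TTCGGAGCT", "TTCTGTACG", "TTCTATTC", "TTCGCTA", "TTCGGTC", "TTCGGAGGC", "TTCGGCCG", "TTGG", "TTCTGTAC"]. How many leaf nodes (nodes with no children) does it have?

A leaf is a node with no children — equivalently, the end of a word that is not a proper prefix of any other stored word.
Those words: "TTCGCAATGA", "TTCGCTA", "TTCGGAGCGG", "TTCGGAGCT", "TTCGGAGGC", "TTCGGATTC", "TTCGGCAGTA", "TTCGGCCG", "TTCGGTC", "TTCGGTTG", "TTCTATGACA", "TTCTATTC", "TTCTATTGT", "TTCTGTACG", "TTGG"
Leaf count: 15

15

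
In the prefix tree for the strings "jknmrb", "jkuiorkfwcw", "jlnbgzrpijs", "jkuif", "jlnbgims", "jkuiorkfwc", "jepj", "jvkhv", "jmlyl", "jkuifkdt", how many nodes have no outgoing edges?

Leaves are exactly the stored words that no other stored word extends.
Those words: "jepj", "jknmrb", "jkuifkdt", "jkuiorkfwcw", "jlnbgims", "jlnbgzrpijs", "jmlyl", "jvkhv"
Leaf count: 8

8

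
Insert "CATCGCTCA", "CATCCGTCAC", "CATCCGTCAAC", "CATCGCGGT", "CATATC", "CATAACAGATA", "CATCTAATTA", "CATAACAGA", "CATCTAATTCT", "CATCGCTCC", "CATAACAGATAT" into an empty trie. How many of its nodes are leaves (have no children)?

Leaves are exactly the stored words that no other stored word extends.
Those words: "CATAACAGATAT", "CATATC", "CATCCGTCAAC", "CATCCGTCAC", "CATCGCGGT", "CATCGCTCA", "CATCGCTCC", "CATCTAATTA", "CATCTAATTCT"
Leaf count: 9

9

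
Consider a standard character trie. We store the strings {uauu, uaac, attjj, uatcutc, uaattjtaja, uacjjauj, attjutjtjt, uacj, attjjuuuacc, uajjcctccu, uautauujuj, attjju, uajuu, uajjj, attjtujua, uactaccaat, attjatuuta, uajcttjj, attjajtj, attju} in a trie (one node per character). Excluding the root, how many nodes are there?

Trace insertions, counting only characters that open a new branch:
  "uauu" → 4 new (u, a, u, u)
  "uaac" → prefix "ua" already present; 2 new (a, c)
  "attjj" → 5 new (a, t, t, j, j)
  "uatcutc" → prefix "ua" already present; 5 new (t, c, u, t, c)
  "uaattjtaja" → prefix "uaa" already present; 7 new (t, t, j, t, a, j, a)
  "uacjjauj" → prefix "ua" already present; 6 new (c, j, j, a, u, j)
  "attjutjtjt" → prefix "attj" already present; 6 new (u, t, j, t, j, t)
  "uacj" → prefix "uacj" already present; 0 new (none)
  "attjjuuuacc" → prefix "attjj" already present; 6 new (u, u, u, a, c, c)
  "uajjcctccu" → prefix "ua" already present; 8 new (j, j, c, c, t, c, c, u)
  "uautauujuj" → prefix "uau" already present; 7 new (t, a, u, u, j, u, j)
  "attjju" → prefix "attjju" already present; 0 new (none)
  "uajuu" → prefix "uaj" already present; 2 new (u, u)
  "uajjj" → prefix "uajj" already present; 1 new (j)
  "attjtujua" → prefix "attj" already present; 5 new (t, u, j, u, a)
  "uactaccaat" → prefix "uac" already present; 7 new (t, a, c, c, a, a, t)
  "attjatuuta" → prefix "attj" already present; 6 new (a, t, u, u, t, a)
  "uajcttjj" → prefix "uaj" already present; 5 new (c, t, t, j, j)
  "attjajtj" → prefix "attja" already present; 3 new (j, t, j)
  "attju" → prefix "attju" already present; 0 new (none)
Total nodes = 4 + 2 + 5 + 5 + 7 + 6 + 6 + 0 + 6 + 8 + 7 + 0 + 2 + 1 + 5 + 7 + 6 + 5 + 3 + 0 = 85

85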